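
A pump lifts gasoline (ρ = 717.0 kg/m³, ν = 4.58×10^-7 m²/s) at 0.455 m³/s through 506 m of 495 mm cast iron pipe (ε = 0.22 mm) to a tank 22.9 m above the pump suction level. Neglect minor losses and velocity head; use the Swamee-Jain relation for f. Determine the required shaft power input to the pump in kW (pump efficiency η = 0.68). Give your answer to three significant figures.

P_shaft ≈ 130 kW

V = 4Q/(πD²) = 2.364 m/s; Re = 2.56×10^6; ε/D = 4.44×10^-4; f = 0.01655
h_f = f(L/D)V²/2g = 4.821 m
Total head H = z + h_f = 22.9 + 4.821 = 27.72 m
P_hyd = ρgQH = 717.0·9.81·0.455·27.72 = 88.72 kW
P_shaft = P_hyd/η = 88.72/0.68 = 130.5 kW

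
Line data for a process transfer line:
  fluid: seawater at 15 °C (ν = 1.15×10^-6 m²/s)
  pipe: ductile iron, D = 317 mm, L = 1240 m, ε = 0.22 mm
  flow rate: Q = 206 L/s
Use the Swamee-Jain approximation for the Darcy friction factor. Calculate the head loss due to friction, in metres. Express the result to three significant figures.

h_f ≈ 25.3 m

V = 4Q/(πD²) = 4·0.206/(π·0.317²) = 2.610 m/s
Re = VD/ν = 2.610·0.317/1.15×10^-6 = 7.19×10^5 → turbulent
ε/D = 0.22/317 = 6.94×10^-4
Swamee-Jain: f = 0.01865
h_f = f(L/D)V²/(2g) = 0.01865·(1240/0.317)·2.610²/(2·9.81) = 25.34 m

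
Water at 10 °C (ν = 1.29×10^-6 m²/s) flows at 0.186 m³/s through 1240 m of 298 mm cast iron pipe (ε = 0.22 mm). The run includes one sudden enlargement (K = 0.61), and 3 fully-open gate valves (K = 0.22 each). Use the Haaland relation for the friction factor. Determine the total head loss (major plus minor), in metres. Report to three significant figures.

H_L ≈ 28.9 m

V = 4Q/(πD²) = 2.667 m/s; V²/2g = 0.3625 m
Re = 6.16×10^5, ε/D = 7.38×10^-4 → f = 0.01883 (Haaland)
Major: h_f = f(L/D)·V²/2g = 0.01883·4161·0.3625 = 28.40 m
Minor: ΣK = 1.27; h_m = ΣK·V²/2g = 0.4603 m
Total H_L = 28.40 + 0.4603 = 28.86 m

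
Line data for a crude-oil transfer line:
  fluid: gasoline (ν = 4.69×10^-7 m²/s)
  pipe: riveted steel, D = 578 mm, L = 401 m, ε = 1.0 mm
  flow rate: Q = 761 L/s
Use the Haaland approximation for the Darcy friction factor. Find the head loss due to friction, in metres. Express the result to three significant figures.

h_f ≈ 6.73 m

V = 4Q/(πD²) = 4·0.761/(π·0.578²) = 2.900 m/s
Re = VD/ν = 2.900·0.578/4.69×10^-7 = 3.57×10^6 → turbulent
ε/D = 1.0/578 = 0.00173
Haaland: f = 0.02264
h_f = f(L/D)V²/(2g) = 0.02264·(401/0.578)·2.900²/(2·9.81) = 6.734 m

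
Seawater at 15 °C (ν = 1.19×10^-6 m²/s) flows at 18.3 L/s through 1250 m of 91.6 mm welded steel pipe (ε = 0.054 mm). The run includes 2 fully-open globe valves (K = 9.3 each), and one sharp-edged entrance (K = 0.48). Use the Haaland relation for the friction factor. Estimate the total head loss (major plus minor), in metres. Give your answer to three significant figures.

H_L ≈ 109 m

V = 4Q/(πD²) = 2.777 m/s; V²/2g = 0.3930 m
Re = 2.14×10^5, ε/D = 5.90×10^-4 → f = 0.01900 (Haaland)
Major: h_f = f(L/D)·V²/2g = 0.01900·13646·0.3930 = 101.9 m
Minor: ΣK = 19.1; h_m = ΣK·V²/2g = 7.499 m
Total H_L = 101.9 + 7.499 = 109.4 m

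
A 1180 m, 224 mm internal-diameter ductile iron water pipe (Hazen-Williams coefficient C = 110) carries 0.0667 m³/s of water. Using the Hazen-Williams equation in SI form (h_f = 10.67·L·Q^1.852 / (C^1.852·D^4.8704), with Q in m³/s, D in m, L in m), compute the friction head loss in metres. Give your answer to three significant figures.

h_f = 10.67·1180·0.0667^1.852 / (110^1.852·0.224^4.8704) = 20.24 m

h_f ≈ 20.2 m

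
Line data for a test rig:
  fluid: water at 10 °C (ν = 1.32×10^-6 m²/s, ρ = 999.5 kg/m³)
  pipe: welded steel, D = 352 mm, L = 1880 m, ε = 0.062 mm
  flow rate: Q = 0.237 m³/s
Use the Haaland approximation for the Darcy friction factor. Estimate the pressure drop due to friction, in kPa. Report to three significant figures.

V = 4Q/(πD²) = 4·0.237/(π·0.352²) = 2.435 m/s
Re = VD/ν = 2.435·0.352/1.32×10^-6 = 6.49×10^5 → turbulent
ε/D = 0.062/352 = 1.76×10^-4
Haaland: f = 0.01474
h_f = f(L/D)V²/(2g) = 0.01474·(1880/0.352)·2.435²/(2·9.81) = 23.80 m
Δp = ρg·h_f = 999.5·9.81·23.80 = 233.4 kPa

Δp ≈ 233 kPa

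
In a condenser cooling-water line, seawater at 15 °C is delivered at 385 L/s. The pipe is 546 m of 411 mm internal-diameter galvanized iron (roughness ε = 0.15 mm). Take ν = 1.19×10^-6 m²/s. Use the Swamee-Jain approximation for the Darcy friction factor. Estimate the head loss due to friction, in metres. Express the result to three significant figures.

h_f ≈ 9.30 m

V = 4Q/(πD²) = 4·0.385/(π·0.411²) = 2.902 m/s
Re = VD/ν = 2.902·0.411/1.19×10^-6 = 1.00×10^6 → turbulent
ε/D = 0.15/411 = 3.65×10^-4
Swamee-Jain: f = 0.01631
h_f = f(L/D)V²/(2g) = 0.01631·(546/0.411)·2.902²/(2·9.81) = 9.297 m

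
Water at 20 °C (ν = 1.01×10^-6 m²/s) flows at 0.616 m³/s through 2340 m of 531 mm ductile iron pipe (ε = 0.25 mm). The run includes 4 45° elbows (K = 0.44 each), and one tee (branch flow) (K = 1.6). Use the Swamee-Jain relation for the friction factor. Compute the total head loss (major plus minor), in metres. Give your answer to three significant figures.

H_L ≈ 30.7 m

V = 4Q/(πD²) = 2.782 m/s; V²/2g = 0.3944 m
Re = 1.46×10^6, ε/D = 4.71×10^-4 → f = 0.01693 (Swamee-Jain)
Major: h_f = f(L/D)·V²/2g = 0.01693·4407·0.3944 = 29.42 m
Minor: ΣK = 3.36; h_m = ΣK·V²/2g = 1.325 m
Total H_L = 29.42 + 1.325 = 30.74 m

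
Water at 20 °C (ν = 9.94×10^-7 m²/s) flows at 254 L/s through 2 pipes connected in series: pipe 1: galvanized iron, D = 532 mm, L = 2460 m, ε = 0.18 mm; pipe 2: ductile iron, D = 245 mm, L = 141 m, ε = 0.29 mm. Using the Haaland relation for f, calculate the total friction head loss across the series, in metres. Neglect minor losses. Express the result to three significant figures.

H ≈ 22.6 m

Pipe 1: V = 1.143 m/s, Re = 6.12×10^5, ε/D = 3.38×10^-4, f = 0.01627, h_1 = f(L/D)V²/2g = 5.008 m
Pipe 2: V = 5.388 m/s, Re = 1.33×10^6, ε/D = 0.00118, f = 0.02069, h_2 = f(L/D)V²/2g = 17.61 m
Series → Q common, losses add: H = Σh = 22.62 m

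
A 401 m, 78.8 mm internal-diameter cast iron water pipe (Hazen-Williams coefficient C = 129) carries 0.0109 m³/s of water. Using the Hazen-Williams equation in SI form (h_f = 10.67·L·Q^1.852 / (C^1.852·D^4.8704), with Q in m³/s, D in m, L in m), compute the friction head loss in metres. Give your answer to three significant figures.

h_f = 10.67·401·0.0109^1.852 / (129^1.852·0.0788^4.8704) = 28.98 m

h_f ≈ 29.0 m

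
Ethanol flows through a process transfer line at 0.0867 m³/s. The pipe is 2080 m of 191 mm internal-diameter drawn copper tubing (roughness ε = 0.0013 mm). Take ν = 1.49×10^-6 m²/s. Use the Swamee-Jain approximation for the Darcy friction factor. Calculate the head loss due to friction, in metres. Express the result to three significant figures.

V = 4Q/(πD²) = 4·0.0867/(π·0.191²) = 3.026 m/s
Re = VD/ν = 3.026·0.191/1.49×10^-6 = 3.88×10^5 → turbulent
ε/D = 0.0013/191 = 6.81×10^-6
Swamee-Jain: f = 0.01380
h_f = f(L/D)V²/(2g) = 0.01380·(2080/0.191)·3.026²/(2·9.81) = 70.14 m

h_f ≈ 70.1 m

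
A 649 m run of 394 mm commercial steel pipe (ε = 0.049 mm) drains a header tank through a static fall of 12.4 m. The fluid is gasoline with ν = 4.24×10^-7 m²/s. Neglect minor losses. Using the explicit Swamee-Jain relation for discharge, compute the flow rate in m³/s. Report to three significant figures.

Swamee-Jain (Type II): Q = -0.965·√(gD⁵h_f/L)·ln[ε/(3.7D) + √(3.17ν²L/(gD³h_f))]
√(gD⁵h_f/L) = √(9.81·0.394⁵·12.4/649) = 0.04219
ε/(3.7D) = 3.36×10^-5; √(3.17ν²L/(gD³h_f)) = 7.05×10^-6
Q = -0.965·0.04219·ln(4.066×10^-5) = 0.4116 m³/s
Check: V = 3.38 m/s, Re = 3.14×10^6, f = 0.01304, h_f = 12.5 m ≈ 12.4 m ✓

Q ≈ 0.412 m³/s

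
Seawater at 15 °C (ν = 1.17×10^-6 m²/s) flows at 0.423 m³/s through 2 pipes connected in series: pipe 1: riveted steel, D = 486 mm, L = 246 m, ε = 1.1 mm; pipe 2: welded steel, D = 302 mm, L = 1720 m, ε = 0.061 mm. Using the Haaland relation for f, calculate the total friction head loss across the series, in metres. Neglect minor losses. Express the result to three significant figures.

H ≈ 149 m

Pipe 1: V = 2.280 m/s, Re = 9.47×10^5, ε/D = 0.00226, f = 0.02442, h_1 = f(L/D)V²/2g = 3.275 m
Pipe 2: V = 5.905 m/s, Re = 1.52×10^6, ε/D = 2.02×10^-4, f = 0.01435, h_2 = f(L/D)V²/2g = 145.3 m
Series → Q common, losses add: H = Σh = 148.6 m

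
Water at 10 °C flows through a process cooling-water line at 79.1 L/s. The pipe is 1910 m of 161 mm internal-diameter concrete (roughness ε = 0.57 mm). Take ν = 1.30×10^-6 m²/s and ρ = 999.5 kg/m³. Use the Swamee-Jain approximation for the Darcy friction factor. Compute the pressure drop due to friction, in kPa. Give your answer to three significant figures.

V = 4Q/(πD²) = 4·0.0791/(π·0.161²) = 3.885 m/s
Re = VD/ν = 3.885·0.161/1.30×10^-6 = 4.81×10^5 → turbulent
ε/D = 0.57/161 = 0.00354
Swamee-Jain: f = 0.02779
h_f = f(L/D)V²/(2g) = 0.02779·(1910/0.161)·3.885²/(2·9.81) = 253.6 m
Δp = ρg·h_f = 999.5·9.81·253.6 = 2487 kPa

Δp ≈ 2490 kPa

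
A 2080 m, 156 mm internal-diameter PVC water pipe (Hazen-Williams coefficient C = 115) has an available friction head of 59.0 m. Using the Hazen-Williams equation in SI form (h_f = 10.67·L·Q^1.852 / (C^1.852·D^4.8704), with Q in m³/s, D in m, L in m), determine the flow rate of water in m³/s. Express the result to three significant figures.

Rearranging: Q = [h_f·C^1.852·D^4.8704 / (10.67·L)]^(1/1.852)
Q = [59.0·115^1.852·0.156^4.8704 / (10.67·2080)]^0.540 = 0.03533 m³/s

Q ≈ 0.0353 m³/s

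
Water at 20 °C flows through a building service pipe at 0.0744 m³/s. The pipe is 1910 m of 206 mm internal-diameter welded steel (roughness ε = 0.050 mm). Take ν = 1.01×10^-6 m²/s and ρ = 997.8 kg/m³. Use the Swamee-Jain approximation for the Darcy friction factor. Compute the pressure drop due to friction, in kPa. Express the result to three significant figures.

Δp ≈ 369 kPa

V = 4Q/(πD²) = 4·0.0744/(π·0.206²) = 2.232 m/s
Re = VD/ν = 2.232·0.206/1.01×10^-6 = 4.55×10^5 → turbulent
ε/D = 0.050/206 = 2.43×10^-4
Swamee-Jain: f = 0.01602
h_f = f(L/D)V²/(2g) = 0.01602·(1910/0.206)·2.232²/(2·9.81) = 37.72 m
Δp = ρg·h_f = 997.8·9.81·37.72 = 369.2 kPa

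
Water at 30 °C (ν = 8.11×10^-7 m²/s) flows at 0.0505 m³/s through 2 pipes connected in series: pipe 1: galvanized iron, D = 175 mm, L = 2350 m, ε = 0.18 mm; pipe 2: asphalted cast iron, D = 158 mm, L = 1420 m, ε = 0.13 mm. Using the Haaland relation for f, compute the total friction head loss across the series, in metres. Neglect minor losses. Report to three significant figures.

Pipe 1: V = 2.100 m/s, Re = 4.53×10^5, ε/D = 0.00103, f = 0.02037, h_1 = f(L/D)V²/2g = 61.47 m
Pipe 2: V = 2.576 m/s, Re = 5.02×10^5, ε/D = 8.23×10^-4, f = 0.01937, h_2 = f(L/D)V²/2g = 58.86 m
Series → Q common, losses add: H = Σh = 120.3 m

H ≈ 120 m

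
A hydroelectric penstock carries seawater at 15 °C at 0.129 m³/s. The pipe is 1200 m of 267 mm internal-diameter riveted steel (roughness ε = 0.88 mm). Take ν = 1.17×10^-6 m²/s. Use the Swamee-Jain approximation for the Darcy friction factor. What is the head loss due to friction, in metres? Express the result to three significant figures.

V = 4Q/(πD²) = 4·0.129/(π·0.267²) = 2.304 m/s
Re = VD/ν = 2.304·0.267/1.17×10^-6 = 5.26×10^5 → turbulent
ε/D = 0.88/267 = 0.00330
Swamee-Jain: f = 0.02722
h_f = f(L/D)V²/(2g) = 0.02722·(1200/0.267)·2.304²/(2·9.81) = 33.09 m

h_f ≈ 33.1 m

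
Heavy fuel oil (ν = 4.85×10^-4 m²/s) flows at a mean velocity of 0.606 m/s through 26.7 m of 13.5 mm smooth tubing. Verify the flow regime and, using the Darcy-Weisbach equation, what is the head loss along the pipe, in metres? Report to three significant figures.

h_f ≈ 140 m

Re = VD/ν = 0.606·0.01350/4.85×10^-4 = 16.9 → laminar (Re < 2300)
f = 64/Re = 3.794
h_f = f(L/D)V²/(2g) = 3.794·(26.7/0.01350)·0.606²/(2·9.81) = 140.5 m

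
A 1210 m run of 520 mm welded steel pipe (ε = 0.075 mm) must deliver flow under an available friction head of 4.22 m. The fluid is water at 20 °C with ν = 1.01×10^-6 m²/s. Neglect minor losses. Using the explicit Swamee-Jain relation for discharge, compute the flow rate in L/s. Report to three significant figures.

Swamee-Jain (Type II): Q = -0.965·√(gD⁵h_f/L)·ln[ε/(3.7D) + √(3.17ν²L/(gD³h_f))]
√(gD⁵h_f/L) = √(9.81·0.520⁵·4.22/1210) = 0.03607
ε/(3.7D) = 3.90×10^-5; √(3.17ν²L/(gD³h_f)) = 2.59×10^-5
Q = -0.965·0.03607·ln(6.491×10^-5) = 0.3356 m³/s
Check: V = 1.58 m/s, Re = 8.14×10^5, f = 0.01433, h_f = 4.24 m ≈ 4.22 m ✓

Q ≈ 336 L/s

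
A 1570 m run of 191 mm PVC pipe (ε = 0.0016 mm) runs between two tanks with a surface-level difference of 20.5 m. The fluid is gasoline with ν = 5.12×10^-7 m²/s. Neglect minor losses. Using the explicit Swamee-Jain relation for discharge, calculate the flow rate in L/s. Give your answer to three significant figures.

Q ≈ 56.9 L/s

Swamee-Jain (Type II): Q = -0.965·√(gD⁵h_f/L)·ln[ε/(3.7D) + √(3.17ν²L/(gD³h_f))]
√(gD⁵h_f/L) = √(9.81·0.191⁵·20.5/1570) = 0.005706
ε/(3.7D) = 2.26×10^-6; √(3.17ν²L/(gD³h_f)) = 3.05×10^-5
Q = -0.965·0.005706·ln(3.278×10^-5) = 0.05686 m³/s
Check: V = 1.98 m/s, Re = 7.40×10^5, f = 0.01239, h_f = 20.4 m ≈ 20.5 m ✓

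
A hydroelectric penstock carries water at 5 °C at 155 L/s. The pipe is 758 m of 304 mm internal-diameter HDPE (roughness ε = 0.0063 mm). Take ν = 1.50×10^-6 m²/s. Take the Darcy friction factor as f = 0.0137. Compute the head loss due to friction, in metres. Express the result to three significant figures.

V = 4Q/(πD²) = 4·0.155/(π·0.304²) = 2.135 m/s
h_f = f(L/D)V²/(2g) = 0.01370·(758/0.304)·2.135²/(2·9.81) = 7.940 m

h_f ≈ 7.94 m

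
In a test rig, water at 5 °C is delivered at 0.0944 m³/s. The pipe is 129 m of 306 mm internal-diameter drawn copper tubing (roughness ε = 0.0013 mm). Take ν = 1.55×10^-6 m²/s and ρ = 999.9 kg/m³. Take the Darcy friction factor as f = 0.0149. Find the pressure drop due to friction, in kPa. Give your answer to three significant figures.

V = 4Q/(πD²) = 4·0.0944/(π·0.306²) = 1.284 m/s
h_f = f(L/D)V²/(2g) = 0.01490·(129/0.306)·1.284²/(2·9.81) = 0.5275 m
Δp = ρg·h_f = 999.9·9.81·0.5275 = 5.174 kPa

Δp ≈ 5.17 kPa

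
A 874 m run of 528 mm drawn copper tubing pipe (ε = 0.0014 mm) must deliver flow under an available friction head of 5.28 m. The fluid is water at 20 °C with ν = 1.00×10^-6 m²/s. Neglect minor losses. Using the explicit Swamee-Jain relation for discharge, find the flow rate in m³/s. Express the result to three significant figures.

Swamee-Jain (Type II): Q = -0.965·√(gD⁵h_f/L)·ln[ε/(3.7D) + √(3.17ν²L/(gD³h_f))]
√(gD⁵h_f/L) = √(9.81·0.528⁵·5.28/874) = 0.04932
ε/(3.7D) = 7.17×10^-7; √(3.17ν²L/(gD³h_f)) = 1.91×10^-5
Q = -0.965·0.04932·ln(1.978×10^-5) = 0.5154 m³/s
Check: V = 2.35 m/s, Re = 1.24×10^6, f = 0.01127, h_f = 5.27 m ≈ 5.28 m ✓

Q ≈ 0.515 m³/s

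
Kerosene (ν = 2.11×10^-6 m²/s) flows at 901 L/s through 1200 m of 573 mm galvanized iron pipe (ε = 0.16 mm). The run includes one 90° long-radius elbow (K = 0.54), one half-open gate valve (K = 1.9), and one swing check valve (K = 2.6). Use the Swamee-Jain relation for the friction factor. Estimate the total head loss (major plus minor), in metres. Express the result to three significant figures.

H_L ≈ 23.5 m

V = 4Q/(πD²) = 3.494 m/s; V²/2g = 0.6222 m
Re = 9.49×10^5, ε/D = 2.79×10^-4 → f = 0.01561 (Swamee-Jain)
Major: h_f = f(L/D)·V²/2g = 0.01561·2094·0.6222 = 20.34 m
Minor: ΣK = 5.04; h_m = ΣK·V²/2g = 3.136 m
Total H_L = 20.34 + 3.136 = 23.47 m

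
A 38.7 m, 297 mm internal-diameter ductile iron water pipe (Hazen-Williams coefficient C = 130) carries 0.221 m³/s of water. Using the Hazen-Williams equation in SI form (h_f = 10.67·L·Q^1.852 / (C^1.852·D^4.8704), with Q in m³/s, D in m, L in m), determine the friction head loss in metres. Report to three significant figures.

h_f ≈ 1.13 m

h_f = 10.67·38.7·0.221^1.852 / (130^1.852·0.297^4.8704) = 1.134 m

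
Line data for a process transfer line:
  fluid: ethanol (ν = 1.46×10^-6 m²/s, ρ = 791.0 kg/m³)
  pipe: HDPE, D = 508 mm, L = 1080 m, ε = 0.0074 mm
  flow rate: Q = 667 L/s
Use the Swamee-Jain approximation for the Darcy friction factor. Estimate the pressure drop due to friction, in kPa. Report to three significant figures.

V = 4Q/(πD²) = 4·0.667/(π·0.508²) = 3.291 m/s
Re = VD/ν = 3.291·0.508/1.46×10^-6 = 1.15×10^6 → turbulent
ε/D = 0.0074/508 = 1.46×10^-5
Swamee-Jain: f = 0.01173
h_f = f(L/D)V²/(2g) = 0.01173·(1080/0.508)·3.291²/(2·9.81) = 13.76 m
Δp = ρg·h_f = 791.0·9.81·13.76 = 106.8 kPa

Δp ≈ 107 kPa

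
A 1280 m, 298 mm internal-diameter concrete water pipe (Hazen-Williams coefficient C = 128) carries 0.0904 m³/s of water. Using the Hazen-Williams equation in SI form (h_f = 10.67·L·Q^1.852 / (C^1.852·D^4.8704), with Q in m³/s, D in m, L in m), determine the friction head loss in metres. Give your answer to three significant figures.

h_f ≈ 7.25 m

h_f = 10.67·1280·0.0904^1.852 / (128^1.852·0.298^4.8704) = 7.251 m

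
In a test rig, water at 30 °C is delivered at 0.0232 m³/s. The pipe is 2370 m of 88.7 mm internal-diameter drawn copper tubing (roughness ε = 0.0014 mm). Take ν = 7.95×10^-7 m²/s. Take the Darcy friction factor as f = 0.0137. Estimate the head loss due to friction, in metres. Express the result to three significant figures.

h_f ≈ 263 m

V = 4Q/(πD²) = 4·0.0232/(π·0.0887²) = 3.754 m/s
h_f = f(L/D)V²/(2g) = 0.01370·(2370/0.0887)·3.754²/(2·9.81) = 263.0 m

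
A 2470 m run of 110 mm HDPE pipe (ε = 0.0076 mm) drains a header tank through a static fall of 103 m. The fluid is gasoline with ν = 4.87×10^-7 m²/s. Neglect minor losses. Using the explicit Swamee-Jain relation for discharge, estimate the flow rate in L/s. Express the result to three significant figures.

Swamee-Jain (Type II): Q = -0.965·√(gD⁵h_f/L)·ln[ε/(3.7D) + √(3.17ν²L/(gD³h_f))]
√(gD⁵h_f/L) = √(9.81·0.110⁵·103/2470) = 0.002567
ε/(3.7D) = 1.87×10^-5; √(3.17ν²L/(gD³h_f)) = 3.72×10^-5
Q = -0.965·0.002567·ln(5.583×10^-5) = 0.02426 m³/s
Check: V = 2.55 m/s, Re = 5.77×10^5, f = 0.01384, h_f = 103 m ≈ 103 m ✓

Q ≈ 24.3 L/s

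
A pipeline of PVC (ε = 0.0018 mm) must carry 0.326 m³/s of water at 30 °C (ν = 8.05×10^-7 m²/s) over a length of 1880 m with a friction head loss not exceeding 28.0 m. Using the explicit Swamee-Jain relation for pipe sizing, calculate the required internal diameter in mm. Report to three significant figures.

Swamee-Jain (Type III): D = 0.66·[ε^1.25·(LQ²/(gh_f))^4.75 + ν·Q^9.4·(L/(gh_f))^5.2]^0.04
LQ²/(gh_f) = 0.7274; L/(gh_f) = 6.844
Term 1 = ε^1.25·(…)^4.75 = 1.45×10^-8; Term 2 = ν·Q^9.4·(…)^5.2 = 4.72×10^-7
D = 0.66·(1.45×10^-8 + 4.72×10^-7)^0.04 = 0.3690 m = 369 mm
Check: V = 3.05 m/s, Re = 1.40×10^6, f = 0.01113, h_f = 26.9 m ≈ 28.0 m ✓

D ≈ 369 mm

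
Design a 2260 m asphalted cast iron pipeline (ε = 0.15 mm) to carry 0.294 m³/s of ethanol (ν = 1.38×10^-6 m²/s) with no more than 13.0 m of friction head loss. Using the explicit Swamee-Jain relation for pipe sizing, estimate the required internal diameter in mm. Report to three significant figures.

Swamee-Jain (Type III): D = 0.66·[ε^1.25·(LQ²/(gh_f))^4.75 + ν·Q^9.4·(L/(gh_f))^5.2]^0.04
LQ²/(gh_f) = 1.532; L/(gh_f) = 17.72
Term 1 = ε^1.25·(…)^4.75 = 1.26×10^-4; Term 2 = ν·Q^9.4·(…)^5.2 = 4.31×10^-5
D = 0.66·(1.26×10^-4 + 4.31×10^-5)^0.04 = 0.4663 m = 466 mm
Check: V = 1.72 m/s, Re = 5.82×10^5, f = 0.01639, h_f = 12.0 m ≈ 13.0 m ✓

D ≈ 466 mm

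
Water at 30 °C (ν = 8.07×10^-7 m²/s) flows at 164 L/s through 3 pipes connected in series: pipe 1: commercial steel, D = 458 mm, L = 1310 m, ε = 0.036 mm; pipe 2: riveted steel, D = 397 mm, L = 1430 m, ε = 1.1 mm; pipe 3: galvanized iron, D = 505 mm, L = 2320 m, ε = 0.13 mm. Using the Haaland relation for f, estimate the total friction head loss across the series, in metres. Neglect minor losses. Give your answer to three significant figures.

Pipe 1: V = 0.9955 m/s, Re = 5.65×10^5, ε/D = 7.86×10^-5, f = 0.01381, h_1 = f(L/D)V²/2g = 1.995 m
Pipe 2: V = 1.325 m/s, Re = 6.52×10^5, ε/D = 0.00277, f = 0.02584, h_2 = f(L/D)V²/2g = 8.327 m
Pipe 3: V = 0.8188 m/s, Re = 5.12×10^5, ε/D = 2.57×10^-4, f = 0.01578, h_3 = f(L/D)V²/2g = 2.476 m
Series → Q common, losses add: H = Σh = 12.80 m

H ≈ 12.8 m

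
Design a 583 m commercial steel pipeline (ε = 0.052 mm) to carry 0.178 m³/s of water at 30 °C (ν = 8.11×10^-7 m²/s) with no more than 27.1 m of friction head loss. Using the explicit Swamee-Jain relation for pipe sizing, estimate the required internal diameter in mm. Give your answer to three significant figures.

D ≈ 245 mm

Swamee-Jain (Type III): D = 0.66·[ε^1.25·(LQ²/(gh_f))^4.75 + ν·Q^9.4·(L/(gh_f))^5.2]^0.04
LQ²/(gh_f) = 0.06948; L/(gh_f) = 2.193
Term 1 = ε^1.25·(…)^4.75 = 1.39×10^-11; Term 2 = ν·Q^9.4·(…)^5.2 = 4.33×10^-12
D = 0.66·(1.39×10^-11 + 4.33×10^-12)^0.04 = 0.2455 m = 245 mm
Check: V = 3.76 m/s, Re = 1.14×10^6, f = 0.01480, h_f = 25.3 m ≈ 27.1 m ✓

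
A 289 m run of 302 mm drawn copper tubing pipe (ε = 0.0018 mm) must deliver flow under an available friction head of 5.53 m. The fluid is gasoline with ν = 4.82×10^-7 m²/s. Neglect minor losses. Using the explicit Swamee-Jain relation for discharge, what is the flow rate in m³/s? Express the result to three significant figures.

Q ≈ 0.235 m³/s

Swamee-Jain (Type II): Q = -0.965·√(gD⁵h_f/L)·ln[ε/(3.7D) + √(3.17ν²L/(gD³h_f))]
√(gD⁵h_f/L) = √(9.81·0.302⁵·5.53/289) = 0.02172
ε/(3.7D) = 1.61×10^-6; √(3.17ν²L/(gD³h_f)) = 1.19×10^-5
Q = -0.965·0.02172·ln(1.355×10^-5) = 0.2349 m³/s
Check: V = 3.28 m/s, Re = 2.05×10^6, f = 0.01055, h_f = 5.53 m ≈ 5.53 m ✓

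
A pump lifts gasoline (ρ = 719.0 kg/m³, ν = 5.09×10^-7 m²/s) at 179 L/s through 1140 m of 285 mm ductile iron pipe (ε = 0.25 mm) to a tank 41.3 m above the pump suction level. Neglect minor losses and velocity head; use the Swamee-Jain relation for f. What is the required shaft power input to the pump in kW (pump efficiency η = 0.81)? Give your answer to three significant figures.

P_shaft ≈ 113 kW

V = 4Q/(πD²) = 2.806 m/s; Re = 1.57×10^6; ε/D = 8.77×10^-4; f = 0.01931
h_f = f(L/D)V²/2g = 31.00 m
Total head H = z + h_f = 41.3 + 31.00 = 72.30 m
P_hyd = ρgQH = 719.0·9.81·0.179·72.30 = 91.28 kW
P_shaft = P_hyd/η = 91.28/0.81 = 112.7 kW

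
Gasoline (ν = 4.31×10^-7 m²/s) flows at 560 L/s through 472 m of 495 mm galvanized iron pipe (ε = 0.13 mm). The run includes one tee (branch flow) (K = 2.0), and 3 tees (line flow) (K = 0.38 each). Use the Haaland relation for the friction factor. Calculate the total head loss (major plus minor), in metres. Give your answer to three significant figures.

V = 4Q/(πD²) = 2.910 m/s; V²/2g = 0.4316 m
Re = 3.34×10^6, ε/D = 2.63×10^-4 → f = 0.01477 (Haaland)
Major: h_f = f(L/D)·V²/2g = 0.01477·953.5·0.4316 = 6.080 m
Minor: ΣK = 3.14; h_m = ΣK·V²/2g = 1.355 m
Total H_L = 6.080 + 1.355 = 7.436 m

H_L ≈ 7.44 m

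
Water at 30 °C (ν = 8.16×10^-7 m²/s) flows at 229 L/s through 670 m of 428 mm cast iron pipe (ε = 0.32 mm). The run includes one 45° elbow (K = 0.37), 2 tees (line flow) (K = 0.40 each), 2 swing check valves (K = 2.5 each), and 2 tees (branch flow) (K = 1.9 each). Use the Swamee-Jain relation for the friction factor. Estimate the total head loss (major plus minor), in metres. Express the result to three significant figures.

H_L ≈ 5.10 m

V = 4Q/(πD²) = 1.592 m/s; V²/2g = 0.1291 m
Re = 8.35×10^5, ε/D = 7.48×10^-4 → f = 0.01887 (Swamee-Jain)
Major: h_f = f(L/D)·V²/2g = 0.01887·1565·0.1291 = 3.814 m
Minor: ΣK = 9.97; h_m = ΣK·V²/2g = 1.287 m
Total H_L = 3.814 + 1.287 = 5.101 m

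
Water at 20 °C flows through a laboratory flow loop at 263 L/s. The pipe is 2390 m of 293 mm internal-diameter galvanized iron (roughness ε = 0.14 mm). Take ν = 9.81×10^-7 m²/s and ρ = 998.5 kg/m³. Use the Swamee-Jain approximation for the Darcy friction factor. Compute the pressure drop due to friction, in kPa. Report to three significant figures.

Δp ≈ 1060 kPa

V = 4Q/(πD²) = 4·0.263/(π·0.293²) = 3.901 m/s
Re = VD/ν = 3.901·0.293/9.81×10^-7 = 1.17×10^6 → turbulent
ε/D = 0.14/293 = 4.78×10^-4
Swamee-Jain: f = 0.01707
h_f = f(L/D)V²/(2g) = 0.01707·(2390/0.293)·3.901²/(2·9.81) = 108.0 m
Δp = ρg·h_f = 998.5·9.81·108.0 = 1058 kPa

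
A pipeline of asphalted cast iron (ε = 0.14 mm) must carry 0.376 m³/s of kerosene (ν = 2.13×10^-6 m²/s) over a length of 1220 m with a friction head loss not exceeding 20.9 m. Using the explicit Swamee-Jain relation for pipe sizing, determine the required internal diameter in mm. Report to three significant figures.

Swamee-Jain (Type III): D = 0.66·[ε^1.25·(LQ²/(gh_f))^4.75 + ν·Q^9.4·(L/(gh_f))^5.2]^0.04
LQ²/(gh_f) = 0.8412; L/(gh_f) = 5.950
Term 1 = ε^1.25·(…)^4.75 = 6.70×10^-6; Term 2 = ν·Q^9.4·(…)^5.2 = 2.31×10^-6
D = 0.66·(6.70×10^-6 + 2.31×10^-6)^0.04 = 0.4147 m = 415 mm
Check: V = 2.78 m/s, Re = 5.42×10^5, f = 0.01658, h_f = 19.3 m ≈ 20.9 m ✓

D ≈ 415 mm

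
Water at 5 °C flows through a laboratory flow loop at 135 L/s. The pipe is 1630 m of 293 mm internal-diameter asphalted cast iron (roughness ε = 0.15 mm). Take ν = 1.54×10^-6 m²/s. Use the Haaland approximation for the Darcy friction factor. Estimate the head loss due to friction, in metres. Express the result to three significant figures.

h_f ≈ 20.3 m

V = 4Q/(πD²) = 4·0.135/(π·0.293²) = 2.002 m/s
Re = VD/ν = 2.002·0.293/1.54×10^-6 = 3.81×10^5 → turbulent
ε/D = 0.15/293 = 5.12×10^-4
Haaland: f = 0.01789
h_f = f(L/D)V²/(2g) = 0.01789·(1630/0.293)·2.002²/(2·9.81) = 20.33 m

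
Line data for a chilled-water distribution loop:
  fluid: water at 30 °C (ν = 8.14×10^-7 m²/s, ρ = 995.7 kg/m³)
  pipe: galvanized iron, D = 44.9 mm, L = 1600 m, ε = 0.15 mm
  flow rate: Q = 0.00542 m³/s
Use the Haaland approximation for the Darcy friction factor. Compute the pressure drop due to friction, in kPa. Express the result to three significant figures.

Δp ≈ 5740 kPa

V = 4Q/(πD²) = 4·0.00542/(π·0.0449²) = 3.423 m/s
Re = VD/ν = 3.423·0.0449/8.14×10^-7 = 1.89×10^5 → turbulent
ε/D = 0.15/44.9 = 0.00334
Haaland: f = 0.02762
h_f = f(L/D)V²/(2g) = 0.02762·(1600/0.0449)·3.423²/(2·9.81) = 587.8 m
Δp = ρg·h_f = 995.7·9.81·587.8 = 5742 kPa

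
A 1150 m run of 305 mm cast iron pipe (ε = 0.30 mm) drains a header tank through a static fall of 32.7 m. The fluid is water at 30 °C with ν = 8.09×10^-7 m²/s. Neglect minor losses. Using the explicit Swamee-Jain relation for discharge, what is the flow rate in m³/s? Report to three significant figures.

Q ≈ 0.214 m³/s

Swamee-Jain (Type II): Q = -0.965·√(gD⁵h_f/L)·ln[ε/(3.7D) + √(3.17ν²L/(gD³h_f))]
√(gD⁵h_f/L) = √(9.81·0.305⁵·32.7/1150) = 0.02713
ε/(3.7D) = 2.66×10^-4; √(3.17ν²L/(gD³h_f)) = 1.62×10^-5
Q = -0.965·0.02713·ln(2.820×10^-4) = 0.2140 m³/s
Check: V = 2.93 m/s, Re = 1.10×10^6, f = 0.01992, h_f = 32.8 m ≈ 32.7 m ✓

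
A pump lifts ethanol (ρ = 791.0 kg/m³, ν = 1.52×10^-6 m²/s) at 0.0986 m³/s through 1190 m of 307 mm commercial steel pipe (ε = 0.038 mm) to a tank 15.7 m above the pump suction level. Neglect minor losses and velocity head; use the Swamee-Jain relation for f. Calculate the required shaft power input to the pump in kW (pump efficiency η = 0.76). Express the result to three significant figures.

P_shaft ≈ 21.4 kW

V = 4Q/(πD²) = 1.332 m/s; Re = 2.69×10^5; ε/D = 1.24×10^-4; f = 0.01589
h_f = f(L/D)V²/2g = 5.569 m
Total head H = z + h_f = 15.7 + 5.569 = 21.27 m
P_hyd = ρgQH = 791.0·9.81·0.0986·21.27 = 16.27 kW
P_shaft = P_hyd/η = 16.27/0.76 = 21.41 kW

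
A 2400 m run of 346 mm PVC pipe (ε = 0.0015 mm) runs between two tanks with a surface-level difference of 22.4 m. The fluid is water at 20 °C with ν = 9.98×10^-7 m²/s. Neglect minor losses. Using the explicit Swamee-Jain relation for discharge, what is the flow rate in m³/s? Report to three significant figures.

Swamee-Jain (Type II): Q = -0.965·√(gD⁵h_f/L)·ln[ε/(3.7D) + √(3.17ν²L/(gD³h_f))]
√(gD⁵h_f/L) = √(9.81·0.346⁵·22.4/2400) = 0.02131
ε/(3.7D) = 1.17×10^-6; √(3.17ν²L/(gD³h_f)) = 2.89×10^-5
Q = -0.965·0.02131·ln(3.002×10^-5) = 0.2141 m³/s
Check: V = 2.28 m/s, Re = 7.90×10^5, f = 0.01218, h_f = 22.3 m ≈ 22.4 m ✓

Q ≈ 0.214 m³/s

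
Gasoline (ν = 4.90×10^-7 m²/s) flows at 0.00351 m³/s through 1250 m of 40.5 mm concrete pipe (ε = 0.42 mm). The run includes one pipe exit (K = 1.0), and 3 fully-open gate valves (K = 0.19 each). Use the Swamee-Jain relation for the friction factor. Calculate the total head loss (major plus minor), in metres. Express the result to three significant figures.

V = 4Q/(πD²) = 2.725 m/s; V²/2g = 0.3784 m
Re = 2.25×10^5, ε/D = 0.0104 → f = 0.03878 (Swamee-Jain)
Major: h_f = f(L/D)·V²/2g = 0.03878·30864·0.3784 = 452.9 m
Minor: ΣK = 1.57; h_m = ΣK·V²/2g = 0.5940 m
Total H_L = 452.9 + 0.5940 = 453.5 m

H_L ≈ 453 m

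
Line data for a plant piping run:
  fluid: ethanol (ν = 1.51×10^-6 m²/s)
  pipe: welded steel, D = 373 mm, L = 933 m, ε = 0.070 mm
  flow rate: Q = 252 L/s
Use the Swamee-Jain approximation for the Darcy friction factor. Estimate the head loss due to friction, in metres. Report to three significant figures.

h_f ≈ 10.3 m

V = 4Q/(πD²) = 4·0.252/(π·0.373²) = 2.306 m/s
Re = VD/ν = 2.306·0.373/1.51×10^-6 = 5.70×10^5 → turbulent
ε/D = 0.070/373 = 1.88×10^-4
Swamee-Jain: f = 0.01522
h_f = f(L/D)V²/(2g) = 0.01522·(933/0.373)·2.306²/(2·9.81) = 10.32 m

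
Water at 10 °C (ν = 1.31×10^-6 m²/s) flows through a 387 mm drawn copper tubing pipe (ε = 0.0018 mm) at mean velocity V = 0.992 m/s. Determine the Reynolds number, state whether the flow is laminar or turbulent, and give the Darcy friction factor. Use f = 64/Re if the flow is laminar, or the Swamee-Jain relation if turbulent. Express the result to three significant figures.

Re = VD/ν = 0.9920·0.387/1.31×10^-6 = 2.93×10^5
Re > 4000 → turbulent; ε/D = 4.65×10^-6
Swamee-Jain: f = 0.01449

Re ≈ 2.93×10^5; turbulent; f ≈ 0.0145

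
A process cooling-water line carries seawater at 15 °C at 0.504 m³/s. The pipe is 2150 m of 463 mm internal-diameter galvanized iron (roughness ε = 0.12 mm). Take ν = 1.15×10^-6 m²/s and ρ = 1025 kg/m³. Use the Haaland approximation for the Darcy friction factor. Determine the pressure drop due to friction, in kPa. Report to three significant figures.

Δp ≈ 322 kPa

V = 4Q/(πD²) = 4·0.504/(π·0.463²) = 2.993 m/s
Re = VD/ν = 2.993·0.463/1.15×10^-6 = 1.21×10^6 → turbulent
ε/D = 0.12/463 = 2.59×10^-4
Haaland: f = 0.01511
h_f = f(L/D)V²/(2g) = 0.01511·(2150/0.463)·2.993²/(2·9.81) = 32.04 m
Δp = ρg·h_f = 1025·9.81·32.04 = 322.1 kPa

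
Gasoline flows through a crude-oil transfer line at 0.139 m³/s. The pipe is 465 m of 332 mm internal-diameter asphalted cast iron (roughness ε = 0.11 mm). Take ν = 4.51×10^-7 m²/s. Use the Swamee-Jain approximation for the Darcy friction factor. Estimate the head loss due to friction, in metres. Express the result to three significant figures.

h_f ≈ 2.93 m

V = 4Q/(πD²) = 4·0.139/(π·0.332²) = 1.606 m/s
Re = VD/ν = 1.606·0.332/4.51×10^-7 = 1.18×10^6 → turbulent
ε/D = 0.11/332 = 3.31×10^-4
Swamee-Jain: f = 0.01593
h_f = f(L/D)V²/(2g) = 0.01593·(465/0.332)·1.606²/(2·9.81) = 2.931 m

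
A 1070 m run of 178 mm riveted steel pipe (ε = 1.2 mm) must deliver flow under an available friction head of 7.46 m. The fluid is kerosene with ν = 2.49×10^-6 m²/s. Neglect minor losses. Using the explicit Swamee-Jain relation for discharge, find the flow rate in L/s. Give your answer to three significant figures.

Swamee-Jain (Type II): Q = -0.965·√(gD⁵h_f/L)·ln[ε/(3.7D) + √(3.17ν²L/(gD³h_f))]
√(gD⁵h_f/L) = √(9.81·0.178⁵·7.46/1070) = 0.003496
ε/(3.7D) = 0.00182; √(3.17ν²L/(gD³h_f)) = 2.26×10^-4
Q = -0.965·0.003496·ln(0.002048) = 0.02089 m³/s
Check: V = 0.839 m/s, Re = 6.00×10^4, f = 0.03492, h_f = 7.54 m ≈ 7.46 m ✓

Q ≈ 20.9 L/s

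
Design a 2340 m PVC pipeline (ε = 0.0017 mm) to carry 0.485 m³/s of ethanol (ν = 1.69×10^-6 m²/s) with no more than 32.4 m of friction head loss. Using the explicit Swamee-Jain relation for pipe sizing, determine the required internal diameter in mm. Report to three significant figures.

Swamee-Jain (Type III): D = 0.66·[ε^1.25·(LQ²/(gh_f))^4.75 + ν·Q^9.4·(L/(gh_f))^5.2]^0.04
LQ²/(gh_f) = 1.732; L/(gh_f) = 7.362
Term 1 = ε^1.25·(…)^4.75 = 8.33×10^-7; Term 2 = ν·Q^9.4·(…)^5.2 = 6.06×10^-5
D = 0.66·(8.33×10^-7 + 6.06×10^-5)^0.04 = 0.4478 m = 448 mm
Check: V = 3.08 m/s, Re = 8.16×10^5, f = 0.01210, h_f = 30.6 m ≈ 32.4 m ✓

D ≈ 448 mm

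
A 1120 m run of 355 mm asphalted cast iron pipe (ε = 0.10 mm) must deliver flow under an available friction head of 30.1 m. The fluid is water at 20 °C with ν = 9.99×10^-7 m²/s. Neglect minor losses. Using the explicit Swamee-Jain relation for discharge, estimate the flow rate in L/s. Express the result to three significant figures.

Q ≈ 346 L/s

Swamee-Jain (Type II): Q = -0.965·√(gD⁵h_f/L)·ln[ε/(3.7D) + √(3.17ν²L/(gD³h_f))]
√(gD⁵h_f/L) = √(9.81·0.355⁵·30.1/1120) = 0.03855
ε/(3.7D) = 7.61×10^-5; √(3.17ν²L/(gD³h_f)) = 1.64×10^-5
Q = -0.965·0.03855·ln(9.251×10^-5) = 0.3456 m³/s
Check: V = 3.49 m/s, Re = 1.24×10^6, f = 0.01545, h_f = 30.3 m ≈ 30.1 m ✓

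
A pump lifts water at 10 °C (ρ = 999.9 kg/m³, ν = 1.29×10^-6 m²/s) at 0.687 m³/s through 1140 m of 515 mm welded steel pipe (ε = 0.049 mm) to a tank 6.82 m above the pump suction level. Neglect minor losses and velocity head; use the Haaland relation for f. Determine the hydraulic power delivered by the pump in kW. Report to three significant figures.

P_hyd ≈ 153 kW

V = 4Q/(πD²) = 3.298 m/s; Re = 1.32×10^6; ε/D = 9.51×10^-5; f = 0.01298
h_f = f(L/D)V²/2g = 15.93 m
Total head H = z + h_f = 6.82 + 15.93 = 22.75 m
P_hyd = ρgQH = 999.9·9.81·0.687·22.75 = 153.3 kW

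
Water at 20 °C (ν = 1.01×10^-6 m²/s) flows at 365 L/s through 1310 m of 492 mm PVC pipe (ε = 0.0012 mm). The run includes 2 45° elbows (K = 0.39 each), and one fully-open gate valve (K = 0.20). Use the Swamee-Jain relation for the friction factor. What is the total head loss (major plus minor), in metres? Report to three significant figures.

H_L ≈ 6.09 m

V = 4Q/(πD²) = 1.920 m/s; V²/2g = 0.1879 m
Re = 9.35×10^5, ε/D = 2.44×10^-6 → f = 0.01180 (Swamee-Jain)
Major: h_f = f(L/D)·V²/2g = 0.01180·2663·0.1879 = 5.901 m
Minor: ΣK = 0.980; h_m = ΣK·V²/2g = 0.1841 m
Total H_L = 5.901 + 0.1841 = 6.086 m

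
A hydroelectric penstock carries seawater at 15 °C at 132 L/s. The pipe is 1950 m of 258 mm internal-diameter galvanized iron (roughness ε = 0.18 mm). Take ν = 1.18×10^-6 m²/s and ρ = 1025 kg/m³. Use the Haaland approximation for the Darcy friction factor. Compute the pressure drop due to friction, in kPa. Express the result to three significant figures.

V = 4Q/(πD²) = 4·0.132/(π·0.258²) = 2.525 m/s
Re = VD/ν = 2.525·0.258/1.18×10^-6 = 5.52×10^5 → turbulent
ε/D = 0.18/258 = 6.98×10^-4
Haaland: f = 0.01867
h_f = f(L/D)V²/(2g) = 0.01867·(1950/0.258)·2.525²/(2·9.81) = 45.85 m
Δp = ρg·h_f = 1025·9.81·45.85 = 461.0 kPa

Δp ≈ 461 kPa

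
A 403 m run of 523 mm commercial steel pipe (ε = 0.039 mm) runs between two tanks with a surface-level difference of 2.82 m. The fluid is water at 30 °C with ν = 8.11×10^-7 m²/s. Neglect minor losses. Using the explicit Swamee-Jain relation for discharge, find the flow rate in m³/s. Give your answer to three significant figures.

Q ≈ 0.514 m³/s

Swamee-Jain (Type II): Q = -0.965·√(gD⁵h_f/L)·ln[ε/(3.7D) + √(3.17ν²L/(gD³h_f))]
√(gD⁵h_f/L) = √(9.81·0.523⁵·2.82/403) = 0.05183
ε/(3.7D) = 2.02×10^-5; √(3.17ν²L/(gD³h_f)) = 1.46×10^-5
Q = -0.965·0.05183·ln(3.473×10^-5) = 0.5135 m³/s
Check: V = 2.39 m/s, Re = 1.54×10^6, f = 0.01264, h_f = 2.84 m ≈ 2.82 m ✓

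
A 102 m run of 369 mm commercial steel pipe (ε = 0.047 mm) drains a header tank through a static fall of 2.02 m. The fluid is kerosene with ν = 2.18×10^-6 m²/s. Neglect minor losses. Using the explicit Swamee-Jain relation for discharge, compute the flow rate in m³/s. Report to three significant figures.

Q ≈ 0.335 m³/s

Swamee-Jain (Type II): Q = -0.965·√(gD⁵h_f/L)·ln[ε/(3.7D) + √(3.17ν²L/(gD³h_f))]
√(gD⁵h_f/L) = √(9.81·0.369⁵·2.02/102) = 0.03646
ε/(3.7D) = 3.44×10^-5; √(3.17ν²L/(gD³h_f)) = 3.93×10^-5
Q = -0.965·0.03646·ln(7.371×10^-5) = 0.3348 m³/s
Check: V = 3.13 m/s, Re = 5.30×10^5, f = 0.01469, h_f = 2.03 m ≈ 2.02 m ✓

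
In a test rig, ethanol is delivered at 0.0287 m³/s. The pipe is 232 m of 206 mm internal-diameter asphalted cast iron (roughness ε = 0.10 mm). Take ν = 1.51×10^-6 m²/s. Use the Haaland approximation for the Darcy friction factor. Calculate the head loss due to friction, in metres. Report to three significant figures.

h_f ≈ 0.835 m

V = 4Q/(πD²) = 4·0.0287/(π·0.206²) = 0.8611 m/s
Re = VD/ν = 0.8611·0.206/1.51×10^-6 = 1.17×10^5 → turbulent
ε/D = 0.10/206 = 4.85×10^-4
Haaland: f = 0.01961
h_f = f(L/D)V²/(2g) = 0.01961·(232/0.206)·0.8611²/(2·9.81) = 0.8346 m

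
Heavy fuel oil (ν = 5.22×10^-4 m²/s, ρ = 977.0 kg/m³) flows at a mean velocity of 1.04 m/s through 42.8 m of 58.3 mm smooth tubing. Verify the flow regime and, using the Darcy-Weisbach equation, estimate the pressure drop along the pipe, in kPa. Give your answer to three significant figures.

Δp ≈ 214 kPa

Re = VD/ν = 1.04·0.05830/5.22×10^-4 = 116 → laminar (Re < 2300)
f = 64/Re = 0.5510
h_f = f(L/D)V²/(2g) = 0.5510·(42.8/0.05830)·1.04²/(2·9.81) = 22.30 m
Δp = ρg·h_f = 977.0·9.81·22.30 = 213.7 kPa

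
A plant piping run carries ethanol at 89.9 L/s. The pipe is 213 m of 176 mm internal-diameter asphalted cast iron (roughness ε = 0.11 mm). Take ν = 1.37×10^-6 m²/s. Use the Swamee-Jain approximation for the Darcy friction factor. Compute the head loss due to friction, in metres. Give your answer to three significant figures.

h_f ≈ 15.6 m

V = 4Q/(πD²) = 4·0.0899/(π·0.176²) = 3.695 m/s
Re = VD/ν = 3.695·0.176/1.37×10^-6 = 4.75×10^5 → turbulent
ε/D = 0.11/176 = 6.25×10^-4
Swamee-Jain: f = 0.01856
h_f = f(L/D)V²/(2g) = 0.01856·(213/0.176)·3.695²/(2·9.81) = 15.63 m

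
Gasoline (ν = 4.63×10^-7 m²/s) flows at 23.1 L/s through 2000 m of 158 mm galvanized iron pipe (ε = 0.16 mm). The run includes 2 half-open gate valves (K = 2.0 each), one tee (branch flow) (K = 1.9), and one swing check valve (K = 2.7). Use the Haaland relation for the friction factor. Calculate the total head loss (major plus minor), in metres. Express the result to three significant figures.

V = 4Q/(πD²) = 1.178 m/s; V²/2g = 0.07075 m
Re = 4.02×10^5, ε/D = 0.00101 → f = 0.02037 (Haaland)
Major: h_f = f(L/D)·V²/2g = 0.02037·12658·0.07075 = 18.25 m
Minor: ΣK = 8.60; h_m = ΣK·V²/2g = 0.6084 m
Total H_L = 18.25 + 0.6084 = 18.85 m

H_L ≈ 18.9 m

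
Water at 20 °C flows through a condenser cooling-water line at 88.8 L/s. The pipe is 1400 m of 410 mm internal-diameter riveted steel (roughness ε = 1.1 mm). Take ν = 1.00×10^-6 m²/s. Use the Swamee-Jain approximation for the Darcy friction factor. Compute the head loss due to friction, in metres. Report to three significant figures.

V = 4Q/(πD²) = 4·0.0888/(π·0.410²) = 0.6726 m/s
Re = VD/ν = 0.6726·0.410/1.00×10^-6 = 2.76×10^5 → turbulent
ε/D = 1.1/410 = 0.00268
Swamee-Jain: f = 0.02605
h_f = f(L/D)V²/(2g) = 0.02605·(1400/0.410)·0.6726²/(2·9.81) = 2.051 m

h_f ≈ 2.05 m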